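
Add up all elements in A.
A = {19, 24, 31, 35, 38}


Set A = {19, 24, 31, 35, 38}
Sum = 19 + 24 + 31 + 35 + 38 = 147

147


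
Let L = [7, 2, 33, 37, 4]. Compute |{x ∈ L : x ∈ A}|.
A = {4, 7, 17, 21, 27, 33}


Set A = {4, 7, 17, 21, 27, 33}
Candidates: [7, 2, 33, 37, 4]
Check each candidate:
7 ∈ A, 2 ∉ A, 33 ∈ A, 37 ∉ A, 4 ∈ A
Count of candidates in A: 3

3


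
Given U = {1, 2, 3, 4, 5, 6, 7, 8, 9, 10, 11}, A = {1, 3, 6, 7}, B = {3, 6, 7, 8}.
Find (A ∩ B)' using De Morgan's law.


U = {1, 2, 3, 4, 5, 6, 7, 8, 9, 10, 11}
A = {1, 3, 6, 7}, B = {3, 6, 7, 8}
A ∩ B = {3, 6, 7}
(A ∩ B)' = U \ (A ∩ B) = {1, 2, 4, 5, 8, 9, 10, 11}
Verification via A' ∪ B': A' = {2, 4, 5, 8, 9, 10, 11}, B' = {1, 2, 4, 5, 9, 10, 11}
A' ∪ B' = {1, 2, 4, 5, 8, 9, 10, 11} ✓

{1, 2, 4, 5, 8, 9, 10, 11}


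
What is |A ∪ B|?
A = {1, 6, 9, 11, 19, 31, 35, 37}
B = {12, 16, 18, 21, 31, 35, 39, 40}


Set A = {1, 6, 9, 11, 19, 31, 35, 37}, |A| = 8
Set B = {12, 16, 18, 21, 31, 35, 39, 40}, |B| = 8
A ∩ B = {31, 35}, |A ∩ B| = 2
|A ∪ B| = |A| + |B| - |A ∩ B| = 8 + 8 - 2 = 14

14


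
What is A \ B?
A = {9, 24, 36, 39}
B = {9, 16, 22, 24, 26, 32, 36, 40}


Set A = {9, 24, 36, 39}
Set B = {9, 16, 22, 24, 26, 32, 36, 40}
A \ B includes elements in A that are not in B.
Check each element of A:
9 (in B, remove), 24 (in B, remove), 36 (in B, remove), 39 (not in B, keep)
A \ B = {39}

{39}


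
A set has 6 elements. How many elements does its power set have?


The set has 6 elements.
The power set contains all possible subsets.
|P(A)| = 2^|A| = 2^6 = 64

64


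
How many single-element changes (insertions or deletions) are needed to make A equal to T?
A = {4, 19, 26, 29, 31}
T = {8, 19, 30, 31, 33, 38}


Set A = {4, 19, 26, 29, 31}
Set T = {8, 19, 30, 31, 33, 38}
Elements to remove from A (in A, not in T): {4, 26, 29} → 3 removals
Elements to add to A (in T, not in A): {8, 30, 33, 38} → 4 additions
Total edits = 3 + 4 = 7

7


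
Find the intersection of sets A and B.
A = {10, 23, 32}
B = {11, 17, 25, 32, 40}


Set A = {10, 23, 32}
Set B = {11, 17, 25, 32, 40}
A ∩ B includes only elements in both sets.
Check each element of A against B:
10 ✗, 23 ✗, 32 ✓
A ∩ B = {32}

{32}


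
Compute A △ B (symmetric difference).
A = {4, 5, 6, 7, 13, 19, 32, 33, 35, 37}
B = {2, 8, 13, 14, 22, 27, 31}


Set A = {4, 5, 6, 7, 13, 19, 32, 33, 35, 37}
Set B = {2, 8, 13, 14, 22, 27, 31}
A △ B = (A \ B) ∪ (B \ A)
Elements in A but not B: {4, 5, 6, 7, 19, 32, 33, 35, 37}
Elements in B but not A: {2, 8, 14, 22, 27, 31}
A △ B = {2, 4, 5, 6, 7, 8, 14, 19, 22, 27, 31, 32, 33, 35, 37}

{2, 4, 5, 6, 7, 8, 14, 19, 22, 27, 31, 32, 33, 35, 37}


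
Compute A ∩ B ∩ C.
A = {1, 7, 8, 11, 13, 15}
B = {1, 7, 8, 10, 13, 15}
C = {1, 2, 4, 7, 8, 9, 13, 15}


Set A = {1, 7, 8, 11, 13, 15}
Set B = {1, 7, 8, 10, 13, 15}
Set C = {1, 2, 4, 7, 8, 9, 13, 15}
First, A ∩ B = {1, 7, 8, 13, 15}
Then, (A ∩ B) ∩ C = {1, 7, 8, 13, 15}

{1, 7, 8, 13, 15}


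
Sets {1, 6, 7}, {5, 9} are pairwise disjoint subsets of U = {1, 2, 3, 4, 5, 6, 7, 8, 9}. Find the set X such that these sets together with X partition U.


U = {1, 2, 3, 4, 5, 6, 7, 8, 9}
Shown blocks: {1, 6, 7}, {5, 9}
A partition's blocks are pairwise disjoint and cover U, so the missing block = U \ (union of shown blocks).
Union of shown blocks: {1, 5, 6, 7, 9}
Missing block = U \ (union) = {2, 3, 4, 8}

{2, 3, 4, 8}


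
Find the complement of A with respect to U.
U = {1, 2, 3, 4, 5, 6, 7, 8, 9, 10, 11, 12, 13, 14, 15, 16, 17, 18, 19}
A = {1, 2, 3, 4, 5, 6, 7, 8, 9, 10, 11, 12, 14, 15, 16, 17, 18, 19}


Universal set U = {1, 2, 3, 4, 5, 6, 7, 8, 9, 10, 11, 12, 13, 14, 15, 16, 17, 18, 19}
Set A = {1, 2, 3, 4, 5, 6, 7, 8, 9, 10, 11, 12, 14, 15, 16, 17, 18, 19}
A' = U \ A = elements in U but not in A
Checking each element of U:
1 (in A, exclude), 2 (in A, exclude), 3 (in A, exclude), 4 (in A, exclude), 5 (in A, exclude), 6 (in A, exclude), 7 (in A, exclude), 8 (in A, exclude), 9 (in A, exclude), 10 (in A, exclude), 11 (in A, exclude), 12 (in A, exclude), 13 (not in A, include), 14 (in A, exclude), 15 (in A, exclude), 16 (in A, exclude), 17 (in A, exclude), 18 (in A, exclude), 19 (in A, exclude)
A' = {13}

{13}


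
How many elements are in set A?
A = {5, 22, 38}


Set A = {5, 22, 38}
Listing elements: 5, 22, 38
Counting: 3 elements
|A| = 3

3


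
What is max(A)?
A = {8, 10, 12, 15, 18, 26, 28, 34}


Set A = {8, 10, 12, 15, 18, 26, 28, 34}
Elements in ascending order: 8, 10, 12, 15, 18, 26, 28, 34
The largest element is 34.

34


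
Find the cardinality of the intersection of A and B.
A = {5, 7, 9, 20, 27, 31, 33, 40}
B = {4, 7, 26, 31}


Set A = {5, 7, 9, 20, 27, 31, 33, 40}
Set B = {4, 7, 26, 31}
A ∩ B = {7, 31}
|A ∩ B| = 2

2


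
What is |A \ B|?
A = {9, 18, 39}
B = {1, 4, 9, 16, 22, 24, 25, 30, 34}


Set A = {9, 18, 39}
Set B = {1, 4, 9, 16, 22, 24, 25, 30, 34}
A \ B = {18, 39}
|A \ B| = 2

2


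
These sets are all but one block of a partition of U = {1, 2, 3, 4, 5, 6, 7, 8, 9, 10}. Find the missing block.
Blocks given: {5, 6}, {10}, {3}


U = {1, 2, 3, 4, 5, 6, 7, 8, 9, 10}
Shown blocks: {5, 6}, {10}, {3}
A partition's blocks are pairwise disjoint and cover U, so the missing block = U \ (union of shown blocks).
Union of shown blocks: {3, 5, 6, 10}
Missing block = U \ (union) = {1, 2, 4, 7, 8, 9}

{1, 2, 4, 7, 8, 9}


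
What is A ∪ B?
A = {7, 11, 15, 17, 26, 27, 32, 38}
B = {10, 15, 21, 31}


Set A = {7, 11, 15, 17, 26, 27, 32, 38}
Set B = {10, 15, 21, 31}
A ∪ B includes all elements in either set.
Elements from A: {7, 11, 15, 17, 26, 27, 32, 38}
Elements from B not already included: {10, 21, 31}
A ∪ B = {7, 10, 11, 15, 17, 21, 26, 27, 31, 32, 38}

{7, 10, 11, 15, 17, 21, 26, 27, 31, 32, 38}


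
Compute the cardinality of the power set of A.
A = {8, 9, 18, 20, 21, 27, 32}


Set A = {8, 9, 18, 20, 21, 27, 32}
|A| = 7
The power set P(A) contains all subsets of A.
|P(A)| = 2^|A| = 2^7 = 128

128


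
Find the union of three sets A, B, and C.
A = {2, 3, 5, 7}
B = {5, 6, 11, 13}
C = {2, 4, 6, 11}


Set A = {2, 3, 5, 7}
Set B = {5, 6, 11, 13}
Set C = {2, 4, 6, 11}
First, A ∪ B = {2, 3, 5, 6, 7, 11, 13}
Then, (A ∪ B) ∪ C = {2, 3, 4, 5, 6, 7, 11, 13}

{2, 3, 4, 5, 6, 7, 11, 13}


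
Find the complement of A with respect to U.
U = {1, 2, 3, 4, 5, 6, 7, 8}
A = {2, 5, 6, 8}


Universal set U = {1, 2, 3, 4, 5, 6, 7, 8}
Set A = {2, 5, 6, 8}
A' = U \ A = elements in U but not in A
Checking each element of U:
1 (not in A, include), 2 (in A, exclude), 3 (not in A, include), 4 (not in A, include), 5 (in A, exclude), 6 (in A, exclude), 7 (not in A, include), 8 (in A, exclude)
A' = {1, 3, 4, 7}

{1, 3, 4, 7}


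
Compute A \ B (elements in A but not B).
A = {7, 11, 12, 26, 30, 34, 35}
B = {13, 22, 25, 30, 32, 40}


Set A = {7, 11, 12, 26, 30, 34, 35}
Set B = {13, 22, 25, 30, 32, 40}
A \ B includes elements in A that are not in B.
Check each element of A:
7 (not in B, keep), 11 (not in B, keep), 12 (not in B, keep), 26 (not in B, keep), 30 (in B, remove), 34 (not in B, keep), 35 (not in B, keep)
A \ B = {7, 11, 12, 26, 34, 35}

{7, 11, 12, 26, 34, 35}


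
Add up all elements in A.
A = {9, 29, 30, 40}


Set A = {9, 29, 30, 40}
Sum = 9 + 29 + 30 + 40 = 108

108


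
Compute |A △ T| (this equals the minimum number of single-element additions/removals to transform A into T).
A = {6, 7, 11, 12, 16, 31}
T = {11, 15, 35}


Set A = {6, 7, 11, 12, 16, 31}
Set T = {11, 15, 35}
Elements to remove from A (in A, not in T): {6, 7, 12, 16, 31} → 5 removals
Elements to add to A (in T, not in A): {15, 35} → 2 additions
Total edits = 5 + 2 = 7

7


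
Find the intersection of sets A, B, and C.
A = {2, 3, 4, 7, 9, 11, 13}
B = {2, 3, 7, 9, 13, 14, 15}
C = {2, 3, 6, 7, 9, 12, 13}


Set A = {2, 3, 4, 7, 9, 11, 13}
Set B = {2, 3, 7, 9, 13, 14, 15}
Set C = {2, 3, 6, 7, 9, 12, 13}
First, A ∩ B = {2, 3, 7, 9, 13}
Then, (A ∩ B) ∩ C = {2, 3, 7, 9, 13}

{2, 3, 7, 9, 13}


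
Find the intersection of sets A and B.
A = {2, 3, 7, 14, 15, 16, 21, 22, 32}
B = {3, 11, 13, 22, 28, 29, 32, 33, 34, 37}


Set A = {2, 3, 7, 14, 15, 16, 21, 22, 32}
Set B = {3, 11, 13, 22, 28, 29, 32, 33, 34, 37}
A ∩ B includes only elements in both sets.
Check each element of A against B:
2 ✗, 3 ✓, 7 ✗, 14 ✗, 15 ✗, 16 ✗, 21 ✗, 22 ✓, 32 ✓
A ∩ B = {3, 22, 32}

{3, 22, 32}


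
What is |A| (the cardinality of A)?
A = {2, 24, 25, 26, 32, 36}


Set A = {2, 24, 25, 26, 32, 36}
Listing elements: 2, 24, 25, 26, 32, 36
Counting: 6 elements
|A| = 6

6


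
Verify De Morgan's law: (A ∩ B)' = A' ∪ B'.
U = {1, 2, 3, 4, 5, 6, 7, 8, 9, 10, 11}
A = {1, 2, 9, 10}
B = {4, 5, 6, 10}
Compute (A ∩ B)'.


U = {1, 2, 3, 4, 5, 6, 7, 8, 9, 10, 11}
A = {1, 2, 9, 10}, B = {4, 5, 6, 10}
A ∩ B = {10}
(A ∩ B)' = U \ (A ∩ B) = {1, 2, 3, 4, 5, 6, 7, 8, 9, 11}
Verification via A' ∪ B': A' = {3, 4, 5, 6, 7, 8, 11}, B' = {1, 2, 3, 7, 8, 9, 11}
A' ∪ B' = {1, 2, 3, 4, 5, 6, 7, 8, 9, 11} ✓

{1, 2, 3, 4, 5, 6, 7, 8, 9, 11}


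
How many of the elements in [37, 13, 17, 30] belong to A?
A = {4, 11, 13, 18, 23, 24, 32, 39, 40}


Set A = {4, 11, 13, 18, 23, 24, 32, 39, 40}
Candidates: [37, 13, 17, 30]
Check each candidate:
37 ∉ A, 13 ∈ A, 17 ∉ A, 30 ∉ A
Count of candidates in A: 1

1


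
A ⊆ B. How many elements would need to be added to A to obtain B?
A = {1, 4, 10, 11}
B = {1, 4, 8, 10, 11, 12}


Set A = {1, 4, 10, 11}, |A| = 4
Set B = {1, 4, 8, 10, 11, 12}, |B| = 6
Since A ⊆ B: B \ A = {8, 12}
|B| - |A| = 6 - 4 = 2

2


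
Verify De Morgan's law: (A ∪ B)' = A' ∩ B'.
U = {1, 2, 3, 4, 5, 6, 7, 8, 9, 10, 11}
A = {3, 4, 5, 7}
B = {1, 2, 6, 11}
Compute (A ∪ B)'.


U = {1, 2, 3, 4, 5, 6, 7, 8, 9, 10, 11}
A = {3, 4, 5, 7}, B = {1, 2, 6, 11}
A ∪ B = {1, 2, 3, 4, 5, 6, 7, 11}
(A ∪ B)' = U \ (A ∪ B) = {8, 9, 10}
Verification via A' ∩ B': A' = {1, 2, 6, 8, 9, 10, 11}, B' = {3, 4, 5, 7, 8, 9, 10}
A' ∩ B' = {8, 9, 10} ✓

{8, 9, 10}


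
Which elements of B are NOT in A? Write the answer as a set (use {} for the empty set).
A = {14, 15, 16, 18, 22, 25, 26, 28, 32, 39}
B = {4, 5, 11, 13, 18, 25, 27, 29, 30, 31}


Set A = {14, 15, 16, 18, 22, 25, 26, 28, 32, 39}
Set B = {4, 5, 11, 13, 18, 25, 27, 29, 30, 31}
Check each element of B against A:
4 ∉ A (include), 5 ∉ A (include), 11 ∉ A (include), 13 ∉ A (include), 18 ∈ A, 25 ∈ A, 27 ∉ A (include), 29 ∉ A (include), 30 ∉ A (include), 31 ∉ A (include)
Elements of B not in A: {4, 5, 11, 13, 27, 29, 30, 31}

{4, 5, 11, 13, 27, 29, 30, 31}


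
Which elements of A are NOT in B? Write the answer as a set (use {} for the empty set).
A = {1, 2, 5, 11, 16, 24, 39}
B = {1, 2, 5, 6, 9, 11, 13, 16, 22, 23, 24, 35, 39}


Set A = {1, 2, 5, 11, 16, 24, 39}
Set B = {1, 2, 5, 6, 9, 11, 13, 16, 22, 23, 24, 35, 39}
Check each element of A against B:
1 ∈ B, 2 ∈ B, 5 ∈ B, 11 ∈ B, 16 ∈ B, 24 ∈ B, 39 ∈ B
Elements of A not in B: {}

{}


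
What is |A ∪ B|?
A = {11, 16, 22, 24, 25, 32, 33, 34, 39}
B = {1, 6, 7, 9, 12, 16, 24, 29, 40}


Set A = {11, 16, 22, 24, 25, 32, 33, 34, 39}, |A| = 9
Set B = {1, 6, 7, 9, 12, 16, 24, 29, 40}, |B| = 9
A ∩ B = {16, 24}, |A ∩ B| = 2
|A ∪ B| = |A| + |B| - |A ∩ B| = 9 + 9 - 2 = 16

16


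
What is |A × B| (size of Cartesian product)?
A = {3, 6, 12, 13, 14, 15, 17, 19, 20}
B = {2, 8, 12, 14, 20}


Set A = {3, 6, 12, 13, 14, 15, 17, 19, 20} has 9 elements.
Set B = {2, 8, 12, 14, 20} has 5 elements.
|A × B| = |A| × |B| = 9 × 5 = 45

45


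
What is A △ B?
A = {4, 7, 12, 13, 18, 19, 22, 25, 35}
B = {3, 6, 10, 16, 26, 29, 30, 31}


Set A = {4, 7, 12, 13, 18, 19, 22, 25, 35}
Set B = {3, 6, 10, 16, 26, 29, 30, 31}
A △ B = (A \ B) ∪ (B \ A)
Elements in A but not B: {4, 7, 12, 13, 18, 19, 22, 25, 35}
Elements in B but not A: {3, 6, 10, 16, 26, 29, 30, 31}
A △ B = {3, 4, 6, 7, 10, 12, 13, 16, 18, 19, 22, 25, 26, 29, 30, 31, 35}

{3, 4, 6, 7, 10, 12, 13, 16, 18, 19, 22, 25, 26, 29, 30, 31, 35}


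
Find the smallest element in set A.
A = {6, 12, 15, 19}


Set A = {6, 12, 15, 19}
Elements in ascending order: 6, 12, 15, 19
The smallest element is 6.

6


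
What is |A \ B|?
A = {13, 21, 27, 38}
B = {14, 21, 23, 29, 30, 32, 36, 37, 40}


Set A = {13, 21, 27, 38}
Set B = {14, 21, 23, 29, 30, 32, 36, 37, 40}
A \ B = {13, 27, 38}
|A \ B| = 3

3


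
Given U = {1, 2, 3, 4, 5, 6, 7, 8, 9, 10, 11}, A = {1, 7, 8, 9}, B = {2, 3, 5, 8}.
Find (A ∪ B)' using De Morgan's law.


U = {1, 2, 3, 4, 5, 6, 7, 8, 9, 10, 11}
A = {1, 7, 8, 9}, B = {2, 3, 5, 8}
A ∪ B = {1, 2, 3, 5, 7, 8, 9}
(A ∪ B)' = U \ (A ∪ B) = {4, 6, 10, 11}
Verification via A' ∩ B': A' = {2, 3, 4, 5, 6, 10, 11}, B' = {1, 4, 6, 7, 9, 10, 11}
A' ∩ B' = {4, 6, 10, 11} ✓

{4, 6, 10, 11}


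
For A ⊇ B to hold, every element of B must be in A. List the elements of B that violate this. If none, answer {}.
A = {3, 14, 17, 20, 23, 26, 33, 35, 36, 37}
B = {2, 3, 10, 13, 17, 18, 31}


Set A = {3, 14, 17, 20, 23, 26, 33, 35, 36, 37}
Set B = {2, 3, 10, 13, 17, 18, 31}
Check each element of B against A:
2 ∉ A (include), 3 ∈ A, 10 ∉ A (include), 13 ∉ A (include), 17 ∈ A, 18 ∉ A (include), 31 ∉ A (include)
Elements of B not in A: {2, 10, 13, 18, 31}

{2, 10, 13, 18, 31}


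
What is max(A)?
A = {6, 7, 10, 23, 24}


Set A = {6, 7, 10, 23, 24}
Elements in ascending order: 6, 7, 10, 23, 24
The largest element is 24.

24


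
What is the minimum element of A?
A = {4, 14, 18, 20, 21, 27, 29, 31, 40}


Set A = {4, 14, 18, 20, 21, 27, 29, 31, 40}
Elements in ascending order: 4, 14, 18, 20, 21, 27, 29, 31, 40
The smallest element is 4.

4


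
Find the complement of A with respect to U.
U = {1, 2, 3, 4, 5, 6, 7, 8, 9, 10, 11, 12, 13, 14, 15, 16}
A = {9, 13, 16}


Universal set U = {1, 2, 3, 4, 5, 6, 7, 8, 9, 10, 11, 12, 13, 14, 15, 16}
Set A = {9, 13, 16}
A' = U \ A = elements in U but not in A
Checking each element of U:
1 (not in A, include), 2 (not in A, include), 3 (not in A, include), 4 (not in A, include), 5 (not in A, include), 6 (not in A, include), 7 (not in A, include), 8 (not in A, include), 9 (in A, exclude), 10 (not in A, include), 11 (not in A, include), 12 (not in A, include), 13 (in A, exclude), 14 (not in A, include), 15 (not in A, include), 16 (in A, exclude)
A' = {1, 2, 3, 4, 5, 6, 7, 8, 10, 11, 12, 14, 15}

{1, 2, 3, 4, 5, 6, 7, 8, 10, 11, 12, 14, 15}


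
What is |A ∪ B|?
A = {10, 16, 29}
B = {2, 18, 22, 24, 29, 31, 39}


Set A = {10, 16, 29}, |A| = 3
Set B = {2, 18, 22, 24, 29, 31, 39}, |B| = 7
A ∩ B = {29}, |A ∩ B| = 1
|A ∪ B| = |A| + |B| - |A ∩ B| = 3 + 7 - 1 = 9

9


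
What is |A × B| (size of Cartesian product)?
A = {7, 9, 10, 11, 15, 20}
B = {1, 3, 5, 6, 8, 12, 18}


Set A = {7, 9, 10, 11, 15, 20} has 6 elements.
Set B = {1, 3, 5, 6, 8, 12, 18} has 7 elements.
|A × B| = |A| × |B| = 6 × 7 = 42

42


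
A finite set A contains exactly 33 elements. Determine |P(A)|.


The set has 33 elements.
The power set contains all possible subsets.
|P(A)| = 2^|A| = 2^33 = 8589934592

8589934592


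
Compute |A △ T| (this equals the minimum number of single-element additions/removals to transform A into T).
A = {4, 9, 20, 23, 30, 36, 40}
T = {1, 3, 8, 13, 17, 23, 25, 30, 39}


Set A = {4, 9, 20, 23, 30, 36, 40}
Set T = {1, 3, 8, 13, 17, 23, 25, 30, 39}
Elements to remove from A (in A, not in T): {4, 9, 20, 36, 40} → 5 removals
Elements to add to A (in T, not in A): {1, 3, 8, 13, 17, 25, 39} → 7 additions
Total edits = 5 + 7 = 12

12


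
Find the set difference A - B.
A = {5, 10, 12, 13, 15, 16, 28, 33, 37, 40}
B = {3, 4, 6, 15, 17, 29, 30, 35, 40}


Set A = {5, 10, 12, 13, 15, 16, 28, 33, 37, 40}
Set B = {3, 4, 6, 15, 17, 29, 30, 35, 40}
A \ B includes elements in A that are not in B.
Check each element of A:
5 (not in B, keep), 10 (not in B, keep), 12 (not in B, keep), 13 (not in B, keep), 15 (in B, remove), 16 (not in B, keep), 28 (not in B, keep), 33 (not in B, keep), 37 (not in B, keep), 40 (in B, remove)
A \ B = {5, 10, 12, 13, 16, 28, 33, 37}

{5, 10, 12, 13, 16, 28, 33, 37}


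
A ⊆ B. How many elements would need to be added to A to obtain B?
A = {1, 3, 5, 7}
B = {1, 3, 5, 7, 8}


Set A = {1, 3, 5, 7}, |A| = 4
Set B = {1, 3, 5, 7, 8}, |B| = 5
Since A ⊆ B: B \ A = {8}
|B| - |A| = 5 - 4 = 1

1


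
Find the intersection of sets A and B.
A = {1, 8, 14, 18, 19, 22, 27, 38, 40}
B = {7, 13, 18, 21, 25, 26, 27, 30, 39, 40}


Set A = {1, 8, 14, 18, 19, 22, 27, 38, 40}
Set B = {7, 13, 18, 21, 25, 26, 27, 30, 39, 40}
A ∩ B includes only elements in both sets.
Check each element of A against B:
1 ✗, 8 ✗, 14 ✗, 18 ✓, 19 ✗, 22 ✗, 27 ✓, 38 ✗, 40 ✓
A ∩ B = {18, 27, 40}

{18, 27, 40}


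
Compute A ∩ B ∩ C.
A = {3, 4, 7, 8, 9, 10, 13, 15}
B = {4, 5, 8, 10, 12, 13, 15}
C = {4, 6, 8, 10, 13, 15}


Set A = {3, 4, 7, 8, 9, 10, 13, 15}
Set B = {4, 5, 8, 10, 12, 13, 15}
Set C = {4, 6, 8, 10, 13, 15}
First, A ∩ B = {4, 8, 10, 13, 15}
Then, (A ∩ B) ∩ C = {4, 8, 10, 13, 15}

{4, 8, 10, 13, 15}


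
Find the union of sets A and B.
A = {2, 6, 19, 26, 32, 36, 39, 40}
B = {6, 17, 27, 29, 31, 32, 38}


Set A = {2, 6, 19, 26, 32, 36, 39, 40}
Set B = {6, 17, 27, 29, 31, 32, 38}
A ∪ B includes all elements in either set.
Elements from A: {2, 6, 19, 26, 32, 36, 39, 40}
Elements from B not already included: {17, 27, 29, 31, 38}
A ∪ B = {2, 6, 17, 19, 26, 27, 29, 31, 32, 36, 38, 39, 40}

{2, 6, 17, 19, 26, 27, 29, 31, 32, 36, 38, 39, 40}


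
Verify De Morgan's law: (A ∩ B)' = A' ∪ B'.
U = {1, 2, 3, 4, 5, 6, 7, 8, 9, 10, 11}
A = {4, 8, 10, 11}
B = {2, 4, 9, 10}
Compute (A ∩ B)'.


U = {1, 2, 3, 4, 5, 6, 7, 8, 9, 10, 11}
A = {4, 8, 10, 11}, B = {2, 4, 9, 10}
A ∩ B = {4, 10}
(A ∩ B)' = U \ (A ∩ B) = {1, 2, 3, 5, 6, 7, 8, 9, 11}
Verification via A' ∪ B': A' = {1, 2, 3, 5, 6, 7, 9}, B' = {1, 3, 5, 6, 7, 8, 11}
A' ∪ B' = {1, 2, 3, 5, 6, 7, 8, 9, 11} ✓

{1, 2, 3, 5, 6, 7, 8, 9, 11}


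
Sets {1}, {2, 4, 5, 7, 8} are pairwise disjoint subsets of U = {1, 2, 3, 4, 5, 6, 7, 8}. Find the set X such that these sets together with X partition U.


U = {1, 2, 3, 4, 5, 6, 7, 8}
Shown blocks: {1}, {2, 4, 5, 7, 8}
A partition's blocks are pairwise disjoint and cover U, so the missing block = U \ (union of shown blocks).
Union of shown blocks: {1, 2, 4, 5, 7, 8}
Missing block = U \ (union) = {3, 6}

{3, 6}


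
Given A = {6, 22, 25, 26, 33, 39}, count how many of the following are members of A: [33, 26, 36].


Set A = {6, 22, 25, 26, 33, 39}
Candidates: [33, 26, 36]
Check each candidate:
33 ∈ A, 26 ∈ A, 36 ∉ A
Count of candidates in A: 2

2


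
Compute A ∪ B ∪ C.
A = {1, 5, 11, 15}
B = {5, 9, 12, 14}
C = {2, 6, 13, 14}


Set A = {1, 5, 11, 15}
Set B = {5, 9, 12, 14}
Set C = {2, 6, 13, 14}
First, A ∪ B = {1, 5, 9, 11, 12, 14, 15}
Then, (A ∪ B) ∪ C = {1, 2, 5, 6, 9, 11, 12, 13, 14, 15}

{1, 2, 5, 6, 9, 11, 12, 13, 14, 15}


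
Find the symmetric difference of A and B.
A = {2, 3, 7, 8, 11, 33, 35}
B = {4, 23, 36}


Set A = {2, 3, 7, 8, 11, 33, 35}
Set B = {4, 23, 36}
A △ B = (A \ B) ∪ (B \ A)
Elements in A but not B: {2, 3, 7, 8, 11, 33, 35}
Elements in B but not A: {4, 23, 36}
A △ B = {2, 3, 4, 7, 8, 11, 23, 33, 35, 36}

{2, 3, 4, 7, 8, 11, 23, 33, 35, 36}


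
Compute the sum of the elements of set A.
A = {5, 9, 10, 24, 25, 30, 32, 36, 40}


Set A = {5, 9, 10, 24, 25, 30, 32, 36, 40}
Sum = 5 + 9 + 10 + 24 + 25 + 30 + 32 + 36 + 40 = 211

211


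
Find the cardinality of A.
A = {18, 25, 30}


Set A = {18, 25, 30}
Listing elements: 18, 25, 30
Counting: 3 elements
|A| = 3

3


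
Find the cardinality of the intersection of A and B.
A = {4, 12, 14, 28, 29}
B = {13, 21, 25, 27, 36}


Set A = {4, 12, 14, 28, 29}
Set B = {13, 21, 25, 27, 36}
A ∩ B = {}
|A ∩ B| = 0

0


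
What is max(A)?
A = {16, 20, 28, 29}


Set A = {16, 20, 28, 29}
Elements in ascending order: 16, 20, 28, 29
The largest element is 29.

29


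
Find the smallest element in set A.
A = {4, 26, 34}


Set A = {4, 26, 34}
Elements in ascending order: 4, 26, 34
The smallest element is 4.

4


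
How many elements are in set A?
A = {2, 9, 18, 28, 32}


Set A = {2, 9, 18, 28, 32}
Listing elements: 2, 9, 18, 28, 32
Counting: 5 elements
|A| = 5

5


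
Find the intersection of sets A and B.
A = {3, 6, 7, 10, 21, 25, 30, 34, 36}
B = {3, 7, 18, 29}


Set A = {3, 6, 7, 10, 21, 25, 30, 34, 36}
Set B = {3, 7, 18, 29}
A ∩ B includes only elements in both sets.
Check each element of A against B:
3 ✓, 6 ✗, 7 ✓, 10 ✗, 21 ✗, 25 ✗, 30 ✗, 34 ✗, 36 ✗
A ∩ B = {3, 7}

{3, 7}


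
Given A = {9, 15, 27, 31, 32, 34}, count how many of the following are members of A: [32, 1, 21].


Set A = {9, 15, 27, 31, 32, 34}
Candidates: [32, 1, 21]
Check each candidate:
32 ∈ A, 1 ∉ A, 21 ∉ A
Count of candidates in A: 1

1


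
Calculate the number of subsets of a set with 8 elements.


The set has 8 elements.
The power set contains all possible subsets.
|P(A)| = 2^|A| = 2^8 = 256

256


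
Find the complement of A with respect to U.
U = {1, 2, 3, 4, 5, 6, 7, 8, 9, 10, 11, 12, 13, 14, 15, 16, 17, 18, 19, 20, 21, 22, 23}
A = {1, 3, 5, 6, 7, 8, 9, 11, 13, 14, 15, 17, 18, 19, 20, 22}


Universal set U = {1, 2, 3, 4, 5, 6, 7, 8, 9, 10, 11, 12, 13, 14, 15, 16, 17, 18, 19, 20, 21, 22, 23}
Set A = {1, 3, 5, 6, 7, 8, 9, 11, 13, 14, 15, 17, 18, 19, 20, 22}
A' = U \ A = elements in U but not in A
Checking each element of U:
1 (in A, exclude), 2 (not in A, include), 3 (in A, exclude), 4 (not in A, include), 5 (in A, exclude), 6 (in A, exclude), 7 (in A, exclude), 8 (in A, exclude), 9 (in A, exclude), 10 (not in A, include), 11 (in A, exclude), 12 (not in A, include), 13 (in A, exclude), 14 (in A, exclude), 15 (in A, exclude), 16 (not in A, include), 17 (in A, exclude), 18 (in A, exclude), 19 (in A, exclude), 20 (in A, exclude), 21 (not in A, include), 22 (in A, exclude), 23 (not in A, include)
A' = {2, 4, 10, 12, 16, 21, 23}

{2, 4, 10, 12, 16, 21, 23}


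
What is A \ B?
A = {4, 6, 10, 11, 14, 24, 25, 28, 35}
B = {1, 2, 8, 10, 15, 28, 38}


Set A = {4, 6, 10, 11, 14, 24, 25, 28, 35}
Set B = {1, 2, 8, 10, 15, 28, 38}
A \ B includes elements in A that are not in B.
Check each element of A:
4 (not in B, keep), 6 (not in B, keep), 10 (in B, remove), 11 (not in B, keep), 14 (not in B, keep), 24 (not in B, keep), 25 (not in B, keep), 28 (in B, remove), 35 (not in B, keep)
A \ B = {4, 6, 11, 14, 24, 25, 35}

{4, 6, 11, 14, 24, 25, 35}


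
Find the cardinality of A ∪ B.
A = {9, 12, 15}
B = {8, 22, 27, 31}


Set A = {9, 12, 15}, |A| = 3
Set B = {8, 22, 27, 31}, |B| = 4
A ∩ B = {}, |A ∩ B| = 0
|A ∪ B| = |A| + |B| - |A ∩ B| = 3 + 4 - 0 = 7

7


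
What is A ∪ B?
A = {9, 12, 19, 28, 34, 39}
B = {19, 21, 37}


Set A = {9, 12, 19, 28, 34, 39}
Set B = {19, 21, 37}
A ∪ B includes all elements in either set.
Elements from A: {9, 12, 19, 28, 34, 39}
Elements from B not already included: {21, 37}
A ∪ B = {9, 12, 19, 21, 28, 34, 37, 39}

{9, 12, 19, 21, 28, 34, 37, 39}


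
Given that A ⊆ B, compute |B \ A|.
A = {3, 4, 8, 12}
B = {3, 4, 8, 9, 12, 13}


Set A = {3, 4, 8, 12}, |A| = 4
Set B = {3, 4, 8, 9, 12, 13}, |B| = 6
Since A ⊆ B: B \ A = {9, 13}
|B| - |A| = 6 - 4 = 2

2


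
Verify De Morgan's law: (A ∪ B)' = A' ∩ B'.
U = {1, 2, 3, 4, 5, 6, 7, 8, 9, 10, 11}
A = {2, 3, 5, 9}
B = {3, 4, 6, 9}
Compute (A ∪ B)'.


U = {1, 2, 3, 4, 5, 6, 7, 8, 9, 10, 11}
A = {2, 3, 5, 9}, B = {3, 4, 6, 9}
A ∪ B = {2, 3, 4, 5, 6, 9}
(A ∪ B)' = U \ (A ∪ B) = {1, 7, 8, 10, 11}
Verification via A' ∩ B': A' = {1, 4, 6, 7, 8, 10, 11}, B' = {1, 2, 5, 7, 8, 10, 11}
A' ∩ B' = {1, 7, 8, 10, 11} ✓

{1, 7, 8, 10, 11}


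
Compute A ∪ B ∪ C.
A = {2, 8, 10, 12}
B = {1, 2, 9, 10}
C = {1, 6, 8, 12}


Set A = {2, 8, 10, 12}
Set B = {1, 2, 9, 10}
Set C = {1, 6, 8, 12}
First, A ∪ B = {1, 2, 8, 9, 10, 12}
Then, (A ∪ B) ∪ C = {1, 2, 6, 8, 9, 10, 12}

{1, 2, 6, 8, 9, 10, 12}


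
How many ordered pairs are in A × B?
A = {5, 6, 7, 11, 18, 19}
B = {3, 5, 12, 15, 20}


Set A = {5, 6, 7, 11, 18, 19} has 6 elements.
Set B = {3, 5, 12, 15, 20} has 5 elements.
|A × B| = |A| × |B| = 6 × 5 = 30

30


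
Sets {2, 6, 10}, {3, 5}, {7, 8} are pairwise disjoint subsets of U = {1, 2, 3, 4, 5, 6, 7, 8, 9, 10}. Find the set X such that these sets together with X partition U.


U = {1, 2, 3, 4, 5, 6, 7, 8, 9, 10}
Shown blocks: {2, 6, 10}, {3, 5}, {7, 8}
A partition's blocks are pairwise disjoint and cover U, so the missing block = U \ (union of shown blocks).
Union of shown blocks: {2, 3, 5, 6, 7, 8, 10}
Missing block = U \ (union) = {1, 4, 9}

{1, 4, 9}


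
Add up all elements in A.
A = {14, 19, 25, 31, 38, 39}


Set A = {14, 19, 25, 31, 38, 39}
Sum = 14 + 19 + 25 + 31 + 38 + 39 = 166

166


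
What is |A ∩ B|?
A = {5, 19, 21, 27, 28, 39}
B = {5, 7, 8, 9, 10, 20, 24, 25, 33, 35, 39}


Set A = {5, 19, 21, 27, 28, 39}
Set B = {5, 7, 8, 9, 10, 20, 24, 25, 33, 35, 39}
A ∩ B = {5, 39}
|A ∩ B| = 2

2


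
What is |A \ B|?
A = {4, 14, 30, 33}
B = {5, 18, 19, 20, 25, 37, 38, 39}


Set A = {4, 14, 30, 33}
Set B = {5, 18, 19, 20, 25, 37, 38, 39}
A \ B = {4, 14, 30, 33}
|A \ B| = 4

4


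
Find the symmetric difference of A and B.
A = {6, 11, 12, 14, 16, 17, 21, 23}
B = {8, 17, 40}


Set A = {6, 11, 12, 14, 16, 17, 21, 23}
Set B = {8, 17, 40}
A △ B = (A \ B) ∪ (B \ A)
Elements in A but not B: {6, 11, 12, 14, 16, 21, 23}
Elements in B but not A: {8, 40}
A △ B = {6, 8, 11, 12, 14, 16, 21, 23, 40}

{6, 8, 11, 12, 14, 16, 21, 23, 40}


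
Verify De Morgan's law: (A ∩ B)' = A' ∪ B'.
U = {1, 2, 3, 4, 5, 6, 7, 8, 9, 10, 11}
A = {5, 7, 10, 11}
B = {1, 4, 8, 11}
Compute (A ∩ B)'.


U = {1, 2, 3, 4, 5, 6, 7, 8, 9, 10, 11}
A = {5, 7, 10, 11}, B = {1, 4, 8, 11}
A ∩ B = {11}
(A ∩ B)' = U \ (A ∩ B) = {1, 2, 3, 4, 5, 6, 7, 8, 9, 10}
Verification via A' ∪ B': A' = {1, 2, 3, 4, 6, 8, 9}, B' = {2, 3, 5, 6, 7, 9, 10}
A' ∪ B' = {1, 2, 3, 4, 5, 6, 7, 8, 9, 10} ✓

{1, 2, 3, 4, 5, 6, 7, 8, 9, 10}


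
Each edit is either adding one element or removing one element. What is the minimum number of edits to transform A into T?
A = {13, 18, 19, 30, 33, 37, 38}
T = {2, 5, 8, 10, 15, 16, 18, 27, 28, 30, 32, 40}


Set A = {13, 18, 19, 30, 33, 37, 38}
Set T = {2, 5, 8, 10, 15, 16, 18, 27, 28, 30, 32, 40}
Elements to remove from A (in A, not in T): {13, 19, 33, 37, 38} → 5 removals
Elements to add to A (in T, not in A): {2, 5, 8, 10, 15, 16, 27, 28, 32, 40} → 10 additions
Total edits = 5 + 10 = 15

15


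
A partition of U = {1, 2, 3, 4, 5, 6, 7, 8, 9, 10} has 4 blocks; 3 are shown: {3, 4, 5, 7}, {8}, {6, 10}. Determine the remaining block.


U = {1, 2, 3, 4, 5, 6, 7, 8, 9, 10}
Shown blocks: {3, 4, 5, 7}, {8}, {6, 10}
A partition's blocks are pairwise disjoint and cover U, so the missing block = U \ (union of shown blocks).
Union of shown blocks: {3, 4, 5, 6, 7, 8, 10}
Missing block = U \ (union) = {1, 2, 9}

{1, 2, 9}


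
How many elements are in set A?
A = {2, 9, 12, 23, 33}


Set A = {2, 9, 12, 23, 33}
Listing elements: 2, 9, 12, 23, 33
Counting: 5 elements
|A| = 5

5


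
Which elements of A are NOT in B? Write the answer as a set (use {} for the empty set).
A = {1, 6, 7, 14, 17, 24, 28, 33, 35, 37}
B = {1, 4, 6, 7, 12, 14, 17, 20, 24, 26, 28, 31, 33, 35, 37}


Set A = {1, 6, 7, 14, 17, 24, 28, 33, 35, 37}
Set B = {1, 4, 6, 7, 12, 14, 17, 20, 24, 26, 28, 31, 33, 35, 37}
Check each element of A against B:
1 ∈ B, 6 ∈ B, 7 ∈ B, 14 ∈ B, 17 ∈ B, 24 ∈ B, 28 ∈ B, 33 ∈ B, 35 ∈ B, 37 ∈ B
Elements of A not in B: {}

{}


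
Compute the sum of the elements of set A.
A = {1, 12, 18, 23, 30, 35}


Set A = {1, 12, 18, 23, 30, 35}
Sum = 1 + 12 + 18 + 23 + 30 + 35 = 119

119


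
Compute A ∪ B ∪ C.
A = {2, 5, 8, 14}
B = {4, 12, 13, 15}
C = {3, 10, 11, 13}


Set A = {2, 5, 8, 14}
Set B = {4, 12, 13, 15}
Set C = {3, 10, 11, 13}
First, A ∪ B = {2, 4, 5, 8, 12, 13, 14, 15}
Then, (A ∪ B) ∪ C = {2, 3, 4, 5, 8, 10, 11, 12, 13, 14, 15}

{2, 3, 4, 5, 8, 10, 11, 12, 13, 14, 15}


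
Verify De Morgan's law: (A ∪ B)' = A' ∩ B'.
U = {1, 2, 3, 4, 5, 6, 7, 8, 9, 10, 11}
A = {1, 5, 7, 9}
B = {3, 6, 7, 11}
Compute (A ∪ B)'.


U = {1, 2, 3, 4, 5, 6, 7, 8, 9, 10, 11}
A = {1, 5, 7, 9}, B = {3, 6, 7, 11}
A ∪ B = {1, 3, 5, 6, 7, 9, 11}
(A ∪ B)' = U \ (A ∪ B) = {2, 4, 8, 10}
Verification via A' ∩ B': A' = {2, 3, 4, 6, 8, 10, 11}, B' = {1, 2, 4, 5, 8, 9, 10}
A' ∩ B' = {2, 4, 8, 10} ✓

{2, 4, 8, 10}


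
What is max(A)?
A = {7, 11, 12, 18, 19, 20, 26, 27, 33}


Set A = {7, 11, 12, 18, 19, 20, 26, 27, 33}
Elements in ascending order: 7, 11, 12, 18, 19, 20, 26, 27, 33
The largest element is 33.

33


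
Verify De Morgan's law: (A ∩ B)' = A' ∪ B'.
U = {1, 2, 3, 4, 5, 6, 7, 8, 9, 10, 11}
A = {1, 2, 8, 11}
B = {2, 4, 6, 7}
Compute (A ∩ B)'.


U = {1, 2, 3, 4, 5, 6, 7, 8, 9, 10, 11}
A = {1, 2, 8, 11}, B = {2, 4, 6, 7}
A ∩ B = {2}
(A ∩ B)' = U \ (A ∩ B) = {1, 3, 4, 5, 6, 7, 8, 9, 10, 11}
Verification via A' ∪ B': A' = {3, 4, 5, 6, 7, 9, 10}, B' = {1, 3, 5, 8, 9, 10, 11}
A' ∪ B' = {1, 3, 4, 5, 6, 7, 8, 9, 10, 11} ✓

{1, 3, 4, 5, 6, 7, 8, 9, 10, 11}


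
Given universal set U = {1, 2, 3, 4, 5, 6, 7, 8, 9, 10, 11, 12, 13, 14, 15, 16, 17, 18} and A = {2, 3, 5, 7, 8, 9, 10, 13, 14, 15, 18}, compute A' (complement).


Universal set U = {1, 2, 3, 4, 5, 6, 7, 8, 9, 10, 11, 12, 13, 14, 15, 16, 17, 18}
Set A = {2, 3, 5, 7, 8, 9, 10, 13, 14, 15, 18}
A' = U \ A = elements in U but not in A
Checking each element of U:
1 (not in A, include), 2 (in A, exclude), 3 (in A, exclude), 4 (not in A, include), 5 (in A, exclude), 6 (not in A, include), 7 (in A, exclude), 8 (in A, exclude), 9 (in A, exclude), 10 (in A, exclude), 11 (not in A, include), 12 (not in A, include), 13 (in A, exclude), 14 (in A, exclude), 15 (in A, exclude), 16 (not in A, include), 17 (not in A, include), 18 (in A, exclude)
A' = {1, 4, 6, 11, 12, 16, 17}

{1, 4, 6, 11, 12, 16, 17}


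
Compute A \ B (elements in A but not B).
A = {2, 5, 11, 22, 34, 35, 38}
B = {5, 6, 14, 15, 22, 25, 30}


Set A = {2, 5, 11, 22, 34, 35, 38}
Set B = {5, 6, 14, 15, 22, 25, 30}
A \ B includes elements in A that are not in B.
Check each element of A:
2 (not in B, keep), 5 (in B, remove), 11 (not in B, keep), 22 (in B, remove), 34 (not in B, keep), 35 (not in B, keep), 38 (not in B, keep)
A \ B = {2, 11, 34, 35, 38}

{2, 11, 34, 35, 38}


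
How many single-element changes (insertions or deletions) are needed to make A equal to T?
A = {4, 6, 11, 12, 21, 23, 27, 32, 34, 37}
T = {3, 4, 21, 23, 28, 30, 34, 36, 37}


Set A = {4, 6, 11, 12, 21, 23, 27, 32, 34, 37}
Set T = {3, 4, 21, 23, 28, 30, 34, 36, 37}
Elements to remove from A (in A, not in T): {6, 11, 12, 27, 32} → 5 removals
Elements to add to A (in T, not in A): {3, 28, 30, 36} → 4 additions
Total edits = 5 + 4 = 9

9


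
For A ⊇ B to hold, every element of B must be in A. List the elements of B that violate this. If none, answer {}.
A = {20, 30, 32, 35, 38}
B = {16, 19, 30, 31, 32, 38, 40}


Set A = {20, 30, 32, 35, 38}
Set B = {16, 19, 30, 31, 32, 38, 40}
Check each element of B against A:
16 ∉ A (include), 19 ∉ A (include), 30 ∈ A, 31 ∉ A (include), 32 ∈ A, 38 ∈ A, 40 ∉ A (include)
Elements of B not in A: {16, 19, 31, 40}

{16, 19, 31, 40}


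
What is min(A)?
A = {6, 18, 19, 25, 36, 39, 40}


Set A = {6, 18, 19, 25, 36, 39, 40}
Elements in ascending order: 6, 18, 19, 25, 36, 39, 40
The smallest element is 6.

6


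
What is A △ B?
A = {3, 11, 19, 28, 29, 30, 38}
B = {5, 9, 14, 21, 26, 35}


Set A = {3, 11, 19, 28, 29, 30, 38}
Set B = {5, 9, 14, 21, 26, 35}
A △ B = (A \ B) ∪ (B \ A)
Elements in A but not B: {3, 11, 19, 28, 29, 30, 38}
Elements in B but not A: {5, 9, 14, 21, 26, 35}
A △ B = {3, 5, 9, 11, 14, 19, 21, 26, 28, 29, 30, 35, 38}

{3, 5, 9, 11, 14, 19, 21, 26, 28, 29, 30, 35, 38}


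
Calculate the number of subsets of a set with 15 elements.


The set has 15 elements.
The power set contains all possible subsets.
|P(A)| = 2^|A| = 2^15 = 32768

32768


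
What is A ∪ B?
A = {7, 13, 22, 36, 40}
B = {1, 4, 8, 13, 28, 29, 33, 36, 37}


Set A = {7, 13, 22, 36, 40}
Set B = {1, 4, 8, 13, 28, 29, 33, 36, 37}
A ∪ B includes all elements in either set.
Elements from A: {7, 13, 22, 36, 40}
Elements from B not already included: {1, 4, 8, 28, 29, 33, 37}
A ∪ B = {1, 4, 7, 8, 13, 22, 28, 29, 33, 36, 37, 40}

{1, 4, 7, 8, 13, 22, 28, 29, 33, 36, 37, 40}


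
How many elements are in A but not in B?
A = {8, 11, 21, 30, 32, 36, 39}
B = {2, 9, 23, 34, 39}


Set A = {8, 11, 21, 30, 32, 36, 39}
Set B = {2, 9, 23, 34, 39}
A \ B = {8, 11, 21, 30, 32, 36}
|A \ B| = 6

6


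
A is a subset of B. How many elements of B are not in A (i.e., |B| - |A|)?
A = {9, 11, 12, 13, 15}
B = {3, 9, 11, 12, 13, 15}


Set A = {9, 11, 12, 13, 15}, |A| = 5
Set B = {3, 9, 11, 12, 13, 15}, |B| = 6
Since A ⊆ B: B \ A = {3}
|B| - |A| = 6 - 5 = 1

1


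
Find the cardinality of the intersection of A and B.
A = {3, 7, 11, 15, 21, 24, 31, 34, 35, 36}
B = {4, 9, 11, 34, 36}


Set A = {3, 7, 11, 15, 21, 24, 31, 34, 35, 36}
Set B = {4, 9, 11, 34, 36}
A ∩ B = {11, 34, 36}
|A ∩ B| = 3

3


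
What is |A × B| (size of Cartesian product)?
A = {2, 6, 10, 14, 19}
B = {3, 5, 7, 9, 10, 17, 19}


Set A = {2, 6, 10, 14, 19} has 5 elements.
Set B = {3, 5, 7, 9, 10, 17, 19} has 7 elements.
|A × B| = |A| × |B| = 5 × 7 = 35

35


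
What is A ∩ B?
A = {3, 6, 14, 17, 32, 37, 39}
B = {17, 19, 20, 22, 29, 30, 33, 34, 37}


Set A = {3, 6, 14, 17, 32, 37, 39}
Set B = {17, 19, 20, 22, 29, 30, 33, 34, 37}
A ∩ B includes only elements in both sets.
Check each element of A against B:
3 ✗, 6 ✗, 14 ✗, 17 ✓, 32 ✗, 37 ✓, 39 ✗
A ∩ B = {17, 37}

{17, 37}


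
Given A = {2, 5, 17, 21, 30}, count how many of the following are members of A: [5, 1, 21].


Set A = {2, 5, 17, 21, 30}
Candidates: [5, 1, 21]
Check each candidate:
5 ∈ A, 1 ∉ A, 21 ∈ A
Count of candidates in A: 2

2


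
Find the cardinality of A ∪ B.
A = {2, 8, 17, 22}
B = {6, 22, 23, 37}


Set A = {2, 8, 17, 22}, |A| = 4
Set B = {6, 22, 23, 37}, |B| = 4
A ∩ B = {22}, |A ∩ B| = 1
|A ∪ B| = |A| + |B| - |A ∩ B| = 4 + 4 - 1 = 7

7


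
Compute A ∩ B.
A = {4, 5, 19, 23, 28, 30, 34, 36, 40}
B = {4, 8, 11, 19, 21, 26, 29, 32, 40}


Set A = {4, 5, 19, 23, 28, 30, 34, 36, 40}
Set B = {4, 8, 11, 19, 21, 26, 29, 32, 40}
A ∩ B includes only elements in both sets.
Check each element of A against B:
4 ✓, 5 ✗, 19 ✓, 23 ✗, 28 ✗, 30 ✗, 34 ✗, 36 ✗, 40 ✓
A ∩ B = {4, 19, 40}

{4, 19, 40}


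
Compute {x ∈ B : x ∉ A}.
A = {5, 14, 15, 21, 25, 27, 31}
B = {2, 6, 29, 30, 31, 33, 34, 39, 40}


Set A = {5, 14, 15, 21, 25, 27, 31}
Set B = {2, 6, 29, 30, 31, 33, 34, 39, 40}
Check each element of B against A:
2 ∉ A (include), 6 ∉ A (include), 29 ∉ A (include), 30 ∉ A (include), 31 ∈ A, 33 ∉ A (include), 34 ∉ A (include), 39 ∉ A (include), 40 ∉ A (include)
Elements of B not in A: {2, 6, 29, 30, 33, 34, 39, 40}

{2, 6, 29, 30, 33, 34, 39, 40}


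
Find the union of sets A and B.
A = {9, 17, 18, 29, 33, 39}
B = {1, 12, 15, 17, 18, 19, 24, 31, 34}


Set A = {9, 17, 18, 29, 33, 39}
Set B = {1, 12, 15, 17, 18, 19, 24, 31, 34}
A ∪ B includes all elements in either set.
Elements from A: {9, 17, 18, 29, 33, 39}
Elements from B not already included: {1, 12, 15, 19, 24, 31, 34}
A ∪ B = {1, 9, 12, 15, 17, 18, 19, 24, 29, 31, 33, 34, 39}

{1, 9, 12, 15, 17, 18, 19, 24, 29, 31, 33, 34, 39}


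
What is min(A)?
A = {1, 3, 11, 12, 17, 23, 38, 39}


Set A = {1, 3, 11, 12, 17, 23, 38, 39}
Elements in ascending order: 1, 3, 11, 12, 17, 23, 38, 39
The smallest element is 1.

1


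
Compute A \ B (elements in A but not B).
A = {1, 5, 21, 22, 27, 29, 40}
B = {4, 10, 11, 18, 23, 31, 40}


Set A = {1, 5, 21, 22, 27, 29, 40}
Set B = {4, 10, 11, 18, 23, 31, 40}
A \ B includes elements in A that are not in B.
Check each element of A:
1 (not in B, keep), 5 (not in B, keep), 21 (not in B, keep), 22 (not in B, keep), 27 (not in B, keep), 29 (not in B, keep), 40 (in B, remove)
A \ B = {1, 5, 21, 22, 27, 29}

{1, 5, 21, 22, 27, 29}


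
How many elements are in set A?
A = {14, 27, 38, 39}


Set A = {14, 27, 38, 39}
Listing elements: 14, 27, 38, 39
Counting: 4 elements
|A| = 4

4


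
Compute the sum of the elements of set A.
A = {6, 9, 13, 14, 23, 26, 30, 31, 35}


Set A = {6, 9, 13, 14, 23, 26, 30, 31, 35}
Sum = 6 + 9 + 13 + 14 + 23 + 26 + 30 + 31 + 35 = 187

187


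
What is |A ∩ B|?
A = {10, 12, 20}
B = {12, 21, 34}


Set A = {10, 12, 20}
Set B = {12, 21, 34}
A ∩ B = {12}
|A ∩ B| = 1

1


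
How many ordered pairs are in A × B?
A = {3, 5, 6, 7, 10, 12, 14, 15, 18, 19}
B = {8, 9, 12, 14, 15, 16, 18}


Set A = {3, 5, 6, 7, 10, 12, 14, 15, 18, 19} has 10 elements.
Set B = {8, 9, 12, 14, 15, 16, 18} has 7 elements.
|A × B| = |A| × |B| = 10 × 7 = 70

70


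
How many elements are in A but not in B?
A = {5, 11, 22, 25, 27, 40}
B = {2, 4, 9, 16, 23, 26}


Set A = {5, 11, 22, 25, 27, 40}
Set B = {2, 4, 9, 16, 23, 26}
A \ B = {5, 11, 22, 25, 27, 40}
|A \ B| = 6

6


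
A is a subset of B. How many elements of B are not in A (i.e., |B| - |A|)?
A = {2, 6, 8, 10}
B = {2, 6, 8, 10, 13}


Set A = {2, 6, 8, 10}, |A| = 4
Set B = {2, 6, 8, 10, 13}, |B| = 5
Since A ⊆ B: B \ A = {13}
|B| - |A| = 5 - 4 = 1

1


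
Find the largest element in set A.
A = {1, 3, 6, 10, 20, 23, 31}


Set A = {1, 3, 6, 10, 20, 23, 31}
Elements in ascending order: 1, 3, 6, 10, 20, 23, 31
The largest element is 31.

31


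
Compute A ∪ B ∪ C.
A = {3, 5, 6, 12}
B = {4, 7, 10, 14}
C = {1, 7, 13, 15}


Set A = {3, 5, 6, 12}
Set B = {4, 7, 10, 14}
Set C = {1, 7, 13, 15}
First, A ∪ B = {3, 4, 5, 6, 7, 10, 12, 14}
Then, (A ∪ B) ∪ C = {1, 3, 4, 5, 6, 7, 10, 12, 13, 14, 15}

{1, 3, 4, 5, 6, 7, 10, 12, 13, 14, 15}


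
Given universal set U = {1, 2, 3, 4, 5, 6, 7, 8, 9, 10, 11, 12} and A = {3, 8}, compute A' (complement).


Universal set U = {1, 2, 3, 4, 5, 6, 7, 8, 9, 10, 11, 12}
Set A = {3, 8}
A' = U \ A = elements in U but not in A
Checking each element of U:
1 (not in A, include), 2 (not in A, include), 3 (in A, exclude), 4 (not in A, include), 5 (not in A, include), 6 (not in A, include), 7 (not in A, include), 8 (in A, exclude), 9 (not in A, include), 10 (not in A, include), 11 (not in A, include), 12 (not in A, include)
A' = {1, 2, 4, 5, 6, 7, 9, 10, 11, 12}

{1, 2, 4, 5, 6, 7, 9, 10, 11, 12}


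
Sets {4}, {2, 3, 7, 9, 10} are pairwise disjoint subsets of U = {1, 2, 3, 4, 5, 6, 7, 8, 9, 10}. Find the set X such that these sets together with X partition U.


U = {1, 2, 3, 4, 5, 6, 7, 8, 9, 10}
Shown blocks: {4}, {2, 3, 7, 9, 10}
A partition's blocks are pairwise disjoint and cover U, so the missing block = U \ (union of shown blocks).
Union of shown blocks: {2, 3, 4, 7, 9, 10}
Missing block = U \ (union) = {1, 5, 6, 8}

{1, 5, 6, 8}


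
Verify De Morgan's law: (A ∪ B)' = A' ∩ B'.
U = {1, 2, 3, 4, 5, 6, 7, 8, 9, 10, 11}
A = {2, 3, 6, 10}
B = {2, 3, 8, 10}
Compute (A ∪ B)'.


U = {1, 2, 3, 4, 5, 6, 7, 8, 9, 10, 11}
A = {2, 3, 6, 10}, B = {2, 3, 8, 10}
A ∪ B = {2, 3, 6, 8, 10}
(A ∪ B)' = U \ (A ∪ B) = {1, 4, 5, 7, 9, 11}
Verification via A' ∩ B': A' = {1, 4, 5, 7, 8, 9, 11}, B' = {1, 4, 5, 6, 7, 9, 11}
A' ∩ B' = {1, 4, 5, 7, 9, 11} ✓

{1, 4, 5, 7, 9, 11}


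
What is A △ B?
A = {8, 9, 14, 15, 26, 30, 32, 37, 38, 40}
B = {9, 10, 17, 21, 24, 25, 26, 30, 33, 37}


Set A = {8, 9, 14, 15, 26, 30, 32, 37, 38, 40}
Set B = {9, 10, 17, 21, 24, 25, 26, 30, 33, 37}
A △ B = (A \ B) ∪ (B \ A)
Elements in A but not B: {8, 14, 15, 32, 38, 40}
Elements in B but not A: {10, 17, 21, 24, 25, 33}
A △ B = {8, 10, 14, 15, 17, 21, 24, 25, 32, 33, 38, 40}

{8, 10, 14, 15, 17, 21, 24, 25, 32, 33, 38, 40}
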